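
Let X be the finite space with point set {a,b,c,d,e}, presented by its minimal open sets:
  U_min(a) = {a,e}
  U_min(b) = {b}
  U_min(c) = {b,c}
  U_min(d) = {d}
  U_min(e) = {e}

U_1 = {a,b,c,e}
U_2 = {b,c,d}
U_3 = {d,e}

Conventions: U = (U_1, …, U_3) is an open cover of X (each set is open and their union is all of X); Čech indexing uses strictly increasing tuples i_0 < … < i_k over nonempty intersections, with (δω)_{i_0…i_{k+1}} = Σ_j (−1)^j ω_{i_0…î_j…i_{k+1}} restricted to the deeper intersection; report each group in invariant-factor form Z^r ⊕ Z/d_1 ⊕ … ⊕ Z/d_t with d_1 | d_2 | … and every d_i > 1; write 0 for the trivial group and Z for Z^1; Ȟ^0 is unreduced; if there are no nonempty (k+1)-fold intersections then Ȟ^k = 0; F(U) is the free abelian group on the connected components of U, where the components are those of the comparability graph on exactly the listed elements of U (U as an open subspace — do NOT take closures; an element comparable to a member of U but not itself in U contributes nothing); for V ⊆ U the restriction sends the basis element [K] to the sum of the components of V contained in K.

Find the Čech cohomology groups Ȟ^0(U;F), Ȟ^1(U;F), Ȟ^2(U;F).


Ȟ^0(U;F) ≅ Z^3, Ȟ^1(U;F) ≅ 0 and Ȟ^2(U;F) ≅ 0

cover nerve:
  U12={b,c} U13={e} U23={d}
components per intersection:
  U1: {a,e} {b,c}
  U2: {b,c} {d}
  U3: {d} {e}
  U12: {b,c}
  U13: {e}
  U23: {d}
C dims 6,3; δ0: rk 3, SNF 1^3
Ȟ^0: (6−3)−0=3 ⇒ Z^3
Ȟ^1: (3−0)−3=0 ⇒ 0
Ȟ^2: (0−0)−0=0 ⇒ 0


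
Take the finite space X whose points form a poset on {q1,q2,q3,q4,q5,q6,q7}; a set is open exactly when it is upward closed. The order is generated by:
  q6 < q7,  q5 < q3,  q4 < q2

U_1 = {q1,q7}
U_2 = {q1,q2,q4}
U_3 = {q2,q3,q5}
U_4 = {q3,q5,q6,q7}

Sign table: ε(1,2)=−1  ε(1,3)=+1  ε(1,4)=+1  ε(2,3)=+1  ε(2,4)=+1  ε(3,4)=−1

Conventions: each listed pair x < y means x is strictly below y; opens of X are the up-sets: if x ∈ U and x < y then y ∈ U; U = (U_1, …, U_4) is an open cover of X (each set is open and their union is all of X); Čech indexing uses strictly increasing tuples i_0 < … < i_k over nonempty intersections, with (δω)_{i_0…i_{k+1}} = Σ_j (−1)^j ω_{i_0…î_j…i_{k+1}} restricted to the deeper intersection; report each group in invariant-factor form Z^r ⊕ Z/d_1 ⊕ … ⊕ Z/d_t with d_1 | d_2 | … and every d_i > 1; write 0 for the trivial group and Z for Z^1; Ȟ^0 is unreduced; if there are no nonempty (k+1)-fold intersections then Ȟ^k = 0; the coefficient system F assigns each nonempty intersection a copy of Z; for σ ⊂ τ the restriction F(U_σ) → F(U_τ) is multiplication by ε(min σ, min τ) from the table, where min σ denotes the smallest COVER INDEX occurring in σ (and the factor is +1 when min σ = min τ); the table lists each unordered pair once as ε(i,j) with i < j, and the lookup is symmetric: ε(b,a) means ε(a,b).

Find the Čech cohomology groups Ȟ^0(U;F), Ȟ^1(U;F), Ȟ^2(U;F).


Ȟ^0 = Z, Ȟ^1 = Z and Ȟ^2 = 0

intersection data:
  U12={q1} U14={q7} U23={q2} U34={q3,q5}
C dims 4,4; δ0: rk 3, SNF 1^3
Ȟ^0 = (4 − 3) − 0 = 1, so Ȟ^0 ≅ Z
Ȟ^1 = (4 − 0) − 3 = 1, so Ȟ^1 ≅ Z
Ȟ^2 = (0 − 0) − 0 = 0, so Ȟ^2 ≅ 0


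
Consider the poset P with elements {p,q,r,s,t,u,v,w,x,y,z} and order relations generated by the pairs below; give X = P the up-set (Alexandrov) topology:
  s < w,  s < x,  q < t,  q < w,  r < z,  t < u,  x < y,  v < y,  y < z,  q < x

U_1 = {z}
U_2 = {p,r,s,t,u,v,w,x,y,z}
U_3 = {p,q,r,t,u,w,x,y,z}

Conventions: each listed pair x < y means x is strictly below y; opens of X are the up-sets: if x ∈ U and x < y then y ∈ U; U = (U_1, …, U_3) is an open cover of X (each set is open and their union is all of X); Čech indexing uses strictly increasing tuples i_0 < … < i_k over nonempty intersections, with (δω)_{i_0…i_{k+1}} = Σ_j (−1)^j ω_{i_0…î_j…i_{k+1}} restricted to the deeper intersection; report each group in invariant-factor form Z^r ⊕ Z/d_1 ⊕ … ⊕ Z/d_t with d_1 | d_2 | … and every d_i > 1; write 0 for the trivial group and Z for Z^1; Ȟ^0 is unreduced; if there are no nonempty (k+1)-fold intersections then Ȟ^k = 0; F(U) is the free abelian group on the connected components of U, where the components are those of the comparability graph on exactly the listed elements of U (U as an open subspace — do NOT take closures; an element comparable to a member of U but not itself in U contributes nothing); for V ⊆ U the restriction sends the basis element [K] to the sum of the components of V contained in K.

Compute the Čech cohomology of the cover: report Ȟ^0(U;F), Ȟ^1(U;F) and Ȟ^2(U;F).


Ȟ^0 ≅ Z^2, Ȟ^1 ≅ Z, Ȟ^2 ≅ 0

cover nerve:
  U12={z} U13={z} U23={p,r,t,u,w,x,y,z}
  U123={z}
components per intersection:
  U1: {z}
  U2: {p} {r,s,v,w,x,y,z} {t,u}
  U3: {p} {q,r,t,u,w,x,y,z}
  U12: {z}
  U13: {z}
  U23: {p} {r,x,y,z} {t,u} {w}
  U123: {z}
C dims 6,6,1; δ0: rk 4, SNF 1^4; δ1: rk 1, SNF 1^1
Ȟ^0: (6−4)−0=2 ⇒ Z^2
Ȟ^1: (6−1)−4=1 ⇒ Z
Ȟ^2: (1−0)−1=0 ⇒ 0


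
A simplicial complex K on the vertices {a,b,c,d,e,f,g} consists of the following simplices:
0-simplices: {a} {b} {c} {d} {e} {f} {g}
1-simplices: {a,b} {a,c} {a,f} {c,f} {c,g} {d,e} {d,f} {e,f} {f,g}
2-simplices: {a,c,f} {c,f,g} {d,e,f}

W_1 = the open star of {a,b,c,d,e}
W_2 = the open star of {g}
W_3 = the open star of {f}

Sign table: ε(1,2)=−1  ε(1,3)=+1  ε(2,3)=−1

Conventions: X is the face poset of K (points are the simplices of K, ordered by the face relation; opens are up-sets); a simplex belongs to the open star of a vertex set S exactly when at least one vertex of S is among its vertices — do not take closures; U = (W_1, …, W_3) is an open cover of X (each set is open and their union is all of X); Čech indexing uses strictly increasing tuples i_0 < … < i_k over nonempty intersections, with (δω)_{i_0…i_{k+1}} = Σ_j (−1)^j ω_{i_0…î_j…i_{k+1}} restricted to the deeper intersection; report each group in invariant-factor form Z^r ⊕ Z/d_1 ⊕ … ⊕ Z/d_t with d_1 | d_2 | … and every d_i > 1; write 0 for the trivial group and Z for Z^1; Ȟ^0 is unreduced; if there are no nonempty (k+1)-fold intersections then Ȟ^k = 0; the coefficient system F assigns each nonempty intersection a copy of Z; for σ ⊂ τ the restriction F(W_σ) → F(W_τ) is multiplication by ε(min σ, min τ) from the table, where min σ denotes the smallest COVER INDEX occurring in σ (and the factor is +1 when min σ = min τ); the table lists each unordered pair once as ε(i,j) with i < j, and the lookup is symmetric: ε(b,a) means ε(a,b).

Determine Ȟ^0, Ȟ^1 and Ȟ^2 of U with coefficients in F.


Ȟ^0 = Z,  Ȟ^1 = 0,  Ȟ^2 = 0

nonempty intersections:
  W1={{a},{b},{c},{d},{e},{a,b},{a,c},{a,f},{c,f},{c,g},{d,e},{d,f},{e,f},{a,c,f},{c,f,g},{d,e,f}} W2={{g},{c,g},{f,g},{c,f,g}} W3={{f},{a,f},{c,f},{d,f},{e,f},{f,g},{a,c,f},{c,f,g},{d,e,f}}
  W12={{c,g},{c,f,g}} W13={{a,f},{c,f},{d,f},{e,f},{a,c,f},{c,f,g},{d,e,f}} W23={{f,g},{c,f,g}}
  W123={{c,f,g}}
C dims 3,3,1; δ0: rk 2, SNF 1^2; δ1: rk 1, SNF 1^1
Ȟ^0: (3−2)−0=1 ⇒ Z
Ȟ^1: (3−1)−2=0 ⇒ 0
Ȟ^2: (1−0)−1=0 ⇒ 0


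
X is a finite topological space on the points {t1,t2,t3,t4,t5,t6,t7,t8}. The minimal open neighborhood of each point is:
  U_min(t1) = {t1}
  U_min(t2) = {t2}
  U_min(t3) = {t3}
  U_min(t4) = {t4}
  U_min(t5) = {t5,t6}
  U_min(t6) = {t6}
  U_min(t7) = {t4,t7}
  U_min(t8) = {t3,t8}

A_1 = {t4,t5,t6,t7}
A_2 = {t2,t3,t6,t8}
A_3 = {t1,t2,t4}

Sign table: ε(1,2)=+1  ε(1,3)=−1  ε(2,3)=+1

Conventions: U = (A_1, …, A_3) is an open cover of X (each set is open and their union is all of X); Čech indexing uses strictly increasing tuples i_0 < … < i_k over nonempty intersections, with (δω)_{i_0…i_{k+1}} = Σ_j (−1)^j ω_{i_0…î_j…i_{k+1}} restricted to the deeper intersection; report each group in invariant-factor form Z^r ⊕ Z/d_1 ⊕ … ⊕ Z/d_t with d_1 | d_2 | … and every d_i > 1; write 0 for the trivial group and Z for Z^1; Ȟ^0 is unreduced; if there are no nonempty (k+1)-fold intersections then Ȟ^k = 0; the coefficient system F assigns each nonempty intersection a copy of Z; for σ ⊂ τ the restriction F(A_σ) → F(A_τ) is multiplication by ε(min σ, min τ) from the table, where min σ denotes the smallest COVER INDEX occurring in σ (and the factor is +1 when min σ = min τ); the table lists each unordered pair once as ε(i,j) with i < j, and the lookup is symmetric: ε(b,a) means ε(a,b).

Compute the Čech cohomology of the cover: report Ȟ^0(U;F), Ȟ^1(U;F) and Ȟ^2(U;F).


intersection data:
  A12={t6} A13={t4} A23={t2}
C dims 3,3; δ0: rk 3, SNF 1^2·2
Ȟ^0 = (3 − 3) − 0 = 0, so Ȟ^0 ≅ 0
Ȟ^1 = (3 − 0) − 3 = 0 plus torsion [2], so Ȟ^1 ≅ Z/2
Ȟ^2 = (0 − 0) − 0 = 0, so Ȟ^2 ≅ 0

Ȟ^0 = 0,  Ȟ^1 = Z/2,  Ȟ^2 = 0


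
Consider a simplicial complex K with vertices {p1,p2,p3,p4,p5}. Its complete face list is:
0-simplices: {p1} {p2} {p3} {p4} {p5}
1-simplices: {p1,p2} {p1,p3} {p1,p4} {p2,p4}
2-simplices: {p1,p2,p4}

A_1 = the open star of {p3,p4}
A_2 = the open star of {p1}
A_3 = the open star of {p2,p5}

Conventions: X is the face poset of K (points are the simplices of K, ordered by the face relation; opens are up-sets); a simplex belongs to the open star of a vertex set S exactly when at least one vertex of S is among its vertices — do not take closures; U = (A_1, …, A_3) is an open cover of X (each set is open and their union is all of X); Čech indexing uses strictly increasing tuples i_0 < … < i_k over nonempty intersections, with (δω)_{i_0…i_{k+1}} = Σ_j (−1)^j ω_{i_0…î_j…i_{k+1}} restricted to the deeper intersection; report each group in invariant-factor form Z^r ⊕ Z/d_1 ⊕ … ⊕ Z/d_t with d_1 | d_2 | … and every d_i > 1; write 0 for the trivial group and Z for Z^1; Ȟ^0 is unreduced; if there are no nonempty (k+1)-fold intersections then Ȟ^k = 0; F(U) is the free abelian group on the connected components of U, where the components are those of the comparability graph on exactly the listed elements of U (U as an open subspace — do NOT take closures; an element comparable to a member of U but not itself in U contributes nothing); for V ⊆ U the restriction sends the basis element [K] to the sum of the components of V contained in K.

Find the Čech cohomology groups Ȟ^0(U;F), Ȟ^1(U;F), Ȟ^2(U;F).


Ȟ^0 = Z^2, Ȟ^1 = 0 and Ȟ^2 = 0

nonempty intersections:
  A1={{p3},{p4},{p1,p3},{p1,p4},{p2,p4},{p1,p2,p4}} A2={{p1},{p1,p2},{p1,p3},{p1,p4},{p1,p2,p4}} A3={{p2},{p5},{p1,p2},{p2,p4},{p1,p2,p4}}
  A12={{p1,p3},{p1,p4},{p1,p2,p4}} A13={{p2,p4},{p1,p2,p4}} A23={{p1,p2},{p1,p2,p4}}
  A123={{p1,p2,p4}}
components per intersection:
  A1: {{p3},{p1,p3}} {{p4},{p1,p4},{p2,p4},{p1,p2,p4}}
  A2: {{p1},{p1,p2},{p1,p3},{p1,p4},{p1,p2,p4}}
  A3: {{p2},{p1,p2},{p2,p4},{p1,p2,p4}} {{p5}}
  A12: {{p1,p3}} {{p1,p4},{p1,p2,p4}}
  A13: {{p2,p4},{p1,p2,p4}}
  A23: {{p1,p2},{p1,p2,p4}}
  A123: {{p1,p2,p4}}
C dims 5,4,1; δ0: rk 3, SNF 1^3; δ1: rk 1, SNF 1^1
Ȟ^0: (5−3)−0=2 ⇒ Z^2
Ȟ^1: (4−1)−3=0 ⇒ 0
Ȟ^2: (1−0)−1=0 ⇒ 0


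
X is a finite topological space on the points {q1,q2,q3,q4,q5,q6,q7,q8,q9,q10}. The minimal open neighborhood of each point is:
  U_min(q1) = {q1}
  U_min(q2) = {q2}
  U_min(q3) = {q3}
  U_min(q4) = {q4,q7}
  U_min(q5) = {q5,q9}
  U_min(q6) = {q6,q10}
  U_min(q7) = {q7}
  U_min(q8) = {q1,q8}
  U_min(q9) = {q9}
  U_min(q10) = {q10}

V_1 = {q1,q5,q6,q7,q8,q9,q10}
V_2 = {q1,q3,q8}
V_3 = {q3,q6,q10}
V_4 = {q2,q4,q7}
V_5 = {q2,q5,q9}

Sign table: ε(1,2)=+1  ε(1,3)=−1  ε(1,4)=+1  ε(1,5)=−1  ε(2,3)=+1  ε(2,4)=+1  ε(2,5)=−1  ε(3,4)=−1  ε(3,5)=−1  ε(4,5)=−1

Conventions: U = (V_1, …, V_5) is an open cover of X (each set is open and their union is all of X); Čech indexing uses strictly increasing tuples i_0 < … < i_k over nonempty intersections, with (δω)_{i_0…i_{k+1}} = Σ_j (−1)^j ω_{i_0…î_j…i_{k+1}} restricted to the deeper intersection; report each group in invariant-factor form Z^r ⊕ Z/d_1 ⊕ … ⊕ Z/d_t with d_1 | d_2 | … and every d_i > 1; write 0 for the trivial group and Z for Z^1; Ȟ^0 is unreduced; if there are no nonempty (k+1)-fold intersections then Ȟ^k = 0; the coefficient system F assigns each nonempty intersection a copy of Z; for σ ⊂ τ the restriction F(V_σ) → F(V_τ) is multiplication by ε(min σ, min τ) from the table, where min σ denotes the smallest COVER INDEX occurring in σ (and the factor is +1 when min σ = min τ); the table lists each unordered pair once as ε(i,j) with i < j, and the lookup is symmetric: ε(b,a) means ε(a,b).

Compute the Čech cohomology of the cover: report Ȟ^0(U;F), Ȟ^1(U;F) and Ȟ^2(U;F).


Ȟ^0(U;F) ≅ 0, Ȟ^1(U;F) ≅ Z ⊕ Z/2 and Ȟ^2(U;F) ≅ 0

nonempty intersections:
  V12={q1,q8} V13={q6,q10} V14={q7} V15={q5,q9} V23={q3} V45={q2}
C dims 5,6; δ0: rk 5, SNF 1^4·2
Ȟ^0: (5−5)−0=0 ⇒ 0
Ȟ^1: (6−0)−5=1 plus torsion [2] ⇒ Z ⊕ Z/2
Ȟ^2: (0−0)−0=0 ⇒ 0


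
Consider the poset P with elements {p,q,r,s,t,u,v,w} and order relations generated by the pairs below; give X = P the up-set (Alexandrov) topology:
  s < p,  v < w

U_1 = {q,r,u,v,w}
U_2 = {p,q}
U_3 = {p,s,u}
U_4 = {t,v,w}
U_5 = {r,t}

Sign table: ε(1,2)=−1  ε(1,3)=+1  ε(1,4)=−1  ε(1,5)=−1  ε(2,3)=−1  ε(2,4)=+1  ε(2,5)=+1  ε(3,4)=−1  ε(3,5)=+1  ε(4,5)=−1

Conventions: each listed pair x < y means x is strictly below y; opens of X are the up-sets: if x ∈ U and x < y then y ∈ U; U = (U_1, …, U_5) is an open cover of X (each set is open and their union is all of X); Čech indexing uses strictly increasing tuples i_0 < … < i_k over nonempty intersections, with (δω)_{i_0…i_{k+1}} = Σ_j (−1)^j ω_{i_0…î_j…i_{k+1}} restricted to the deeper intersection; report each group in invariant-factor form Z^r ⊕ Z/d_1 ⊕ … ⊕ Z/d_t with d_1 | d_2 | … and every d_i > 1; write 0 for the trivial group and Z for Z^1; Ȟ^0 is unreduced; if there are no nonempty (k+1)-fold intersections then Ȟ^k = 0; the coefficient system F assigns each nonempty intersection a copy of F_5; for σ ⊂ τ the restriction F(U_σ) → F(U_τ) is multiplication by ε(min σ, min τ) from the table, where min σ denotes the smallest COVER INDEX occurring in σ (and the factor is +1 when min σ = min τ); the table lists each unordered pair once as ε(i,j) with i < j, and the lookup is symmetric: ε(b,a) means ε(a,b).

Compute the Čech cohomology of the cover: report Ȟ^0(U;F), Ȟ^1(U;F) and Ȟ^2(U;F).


Ȟ^0 ≅ 0,  Ȟ^1 ≅ Z/5,  Ȟ^2 ≅ 0

nonempty overlaps:
  U12={q} U13={u} U14={v,w} U15={r} U23={p} U45={t}
C dims 5,6; δ0: rk_F5 5
degree 0: 5−5−0 = 0 → Ȟ^0 ≅ 0
degree 1: 6−0−5 = 1 → Ȟ^1 ≅ Z/5
degree 2: 0−0−0 = 0 → Ȟ^2 ≅ 0


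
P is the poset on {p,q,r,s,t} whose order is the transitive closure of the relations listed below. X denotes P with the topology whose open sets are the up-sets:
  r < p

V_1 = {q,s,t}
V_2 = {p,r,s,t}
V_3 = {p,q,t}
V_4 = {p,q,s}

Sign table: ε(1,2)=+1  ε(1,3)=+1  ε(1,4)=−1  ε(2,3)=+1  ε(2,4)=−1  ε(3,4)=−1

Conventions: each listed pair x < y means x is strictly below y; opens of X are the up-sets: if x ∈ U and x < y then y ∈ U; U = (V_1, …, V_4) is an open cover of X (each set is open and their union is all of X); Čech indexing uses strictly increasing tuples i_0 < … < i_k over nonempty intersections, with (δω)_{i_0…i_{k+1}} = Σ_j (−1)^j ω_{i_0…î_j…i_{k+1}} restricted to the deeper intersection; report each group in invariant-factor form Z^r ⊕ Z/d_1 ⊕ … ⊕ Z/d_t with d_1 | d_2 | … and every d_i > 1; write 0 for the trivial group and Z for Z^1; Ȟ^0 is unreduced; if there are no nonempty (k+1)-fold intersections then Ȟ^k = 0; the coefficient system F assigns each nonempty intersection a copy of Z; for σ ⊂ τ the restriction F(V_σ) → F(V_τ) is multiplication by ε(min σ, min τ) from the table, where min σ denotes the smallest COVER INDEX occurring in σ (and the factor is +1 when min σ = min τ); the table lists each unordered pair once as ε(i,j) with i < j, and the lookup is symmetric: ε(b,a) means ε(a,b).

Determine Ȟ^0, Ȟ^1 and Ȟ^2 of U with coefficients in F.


Ȟ^0(U;F) ≅ Z,  Ȟ^1(U;F) ≅ 0,  Ȟ^2(U;F) ≅ Z

cover nerve:
  V12={s,t} V13={q,t} V14={q,s} V23={p,t} V24={p,s} V34={p,q}
  V123={t} V124={s} V134={q} V234={p}
C dims 4,6,4; δ0: rk 3, SNF 1^3; δ1: rk 3, SNF 1^3
Ȟ^0: (4−3)−0=1 ⇒ Z
Ȟ^1: (6−3)−3=0 ⇒ 0
Ȟ^2: (4−0)−3=1 ⇒ Z


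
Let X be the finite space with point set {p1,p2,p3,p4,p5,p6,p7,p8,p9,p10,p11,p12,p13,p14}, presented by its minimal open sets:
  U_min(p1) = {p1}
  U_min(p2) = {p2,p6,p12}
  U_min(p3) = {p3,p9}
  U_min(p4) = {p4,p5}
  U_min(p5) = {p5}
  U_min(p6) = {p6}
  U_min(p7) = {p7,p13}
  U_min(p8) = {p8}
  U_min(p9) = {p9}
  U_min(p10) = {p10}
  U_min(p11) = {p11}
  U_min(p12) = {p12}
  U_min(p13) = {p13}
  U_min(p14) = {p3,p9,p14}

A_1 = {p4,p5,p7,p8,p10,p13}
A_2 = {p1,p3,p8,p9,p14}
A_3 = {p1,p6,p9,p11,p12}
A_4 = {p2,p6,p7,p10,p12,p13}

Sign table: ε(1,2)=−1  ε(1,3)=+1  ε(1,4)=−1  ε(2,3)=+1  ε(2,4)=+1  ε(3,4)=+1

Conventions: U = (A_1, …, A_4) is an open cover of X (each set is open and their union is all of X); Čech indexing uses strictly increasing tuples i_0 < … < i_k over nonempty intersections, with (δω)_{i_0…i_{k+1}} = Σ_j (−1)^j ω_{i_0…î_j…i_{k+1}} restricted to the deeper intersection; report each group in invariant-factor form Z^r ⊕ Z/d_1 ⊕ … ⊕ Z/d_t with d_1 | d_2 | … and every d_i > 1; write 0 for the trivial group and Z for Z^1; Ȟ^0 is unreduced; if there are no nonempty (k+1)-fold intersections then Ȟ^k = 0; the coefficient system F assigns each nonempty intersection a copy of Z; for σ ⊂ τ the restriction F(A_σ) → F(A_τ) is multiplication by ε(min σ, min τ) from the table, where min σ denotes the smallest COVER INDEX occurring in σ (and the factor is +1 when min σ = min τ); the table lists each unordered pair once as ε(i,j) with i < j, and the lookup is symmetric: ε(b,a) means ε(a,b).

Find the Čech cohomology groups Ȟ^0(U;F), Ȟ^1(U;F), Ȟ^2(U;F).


nerve simplices:
  A12={p8} A14={p7,p10,p13} A23={p1,p9} A34={p6,p12}
C dims 4,4; δ0: rk 3, SNF 1^3
degree 0: 4−3−0 = 1 → Ȟ^0 ≅ Z
degree 1: 4−0−3 = 1 → Ȟ^1 ≅ Z
degree 2: 0−0−0 = 0 → Ȟ^2 ≅ 0

Ȟ^0 = Z, Ȟ^1 = Z, Ȟ^2 = 0


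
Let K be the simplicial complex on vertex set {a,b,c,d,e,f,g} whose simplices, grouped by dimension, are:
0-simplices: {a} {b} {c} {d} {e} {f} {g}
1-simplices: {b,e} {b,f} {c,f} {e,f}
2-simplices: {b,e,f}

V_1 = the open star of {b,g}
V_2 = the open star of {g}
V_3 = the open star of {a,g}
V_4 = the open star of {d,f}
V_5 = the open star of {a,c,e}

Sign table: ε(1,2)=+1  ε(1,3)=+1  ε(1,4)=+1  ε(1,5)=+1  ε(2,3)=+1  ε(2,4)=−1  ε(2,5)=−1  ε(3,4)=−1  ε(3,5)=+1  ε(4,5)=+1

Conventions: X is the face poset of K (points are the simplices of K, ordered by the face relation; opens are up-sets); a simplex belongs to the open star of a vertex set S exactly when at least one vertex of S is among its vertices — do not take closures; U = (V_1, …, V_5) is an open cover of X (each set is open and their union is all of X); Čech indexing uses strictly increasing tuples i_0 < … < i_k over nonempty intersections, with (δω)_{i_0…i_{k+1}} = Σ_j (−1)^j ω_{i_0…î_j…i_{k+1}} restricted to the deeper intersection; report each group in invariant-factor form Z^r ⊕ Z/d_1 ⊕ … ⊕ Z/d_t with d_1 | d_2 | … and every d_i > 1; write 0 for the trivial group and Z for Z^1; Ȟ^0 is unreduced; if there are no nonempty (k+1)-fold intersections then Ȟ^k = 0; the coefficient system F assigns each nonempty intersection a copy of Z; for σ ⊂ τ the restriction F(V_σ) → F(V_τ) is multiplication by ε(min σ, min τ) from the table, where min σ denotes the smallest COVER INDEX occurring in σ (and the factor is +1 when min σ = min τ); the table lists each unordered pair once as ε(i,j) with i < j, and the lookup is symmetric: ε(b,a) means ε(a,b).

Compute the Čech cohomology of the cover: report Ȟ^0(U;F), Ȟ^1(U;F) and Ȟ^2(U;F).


intersection data:
  V1={{b},{g},{b,e},{b,f},{b,e,f}} V2={{g}} V3={{a},{g}} V4={{d},{f},{b,f},{c,f},{e,f},{b,e,f}} V5={{a},{c},{e},{b,e},{c,f},{e,f},{b,e,f}}
  V12={{g}} V13={{g}} V14={{b,f},{b,e,f}} V15={{b,e},{b,e,f}} V23={{g}} V35={{a}} V45={{c,f},{e,f},{b,e,f}}
  V123={{g}} V145={{b,e,f}}
C dims 5,7,2; δ0: rk 4, SNF 1^4; δ1: rk 2, SNF 1^2
Ȟ^0 = (5 − 4) − 0 = 1, so Ȟ^0 ≅ Z
Ȟ^1 = (7 − 2) − 4 = 1, so Ȟ^1 ≅ Z
Ȟ^2 = (2 − 0) − 2 = 0, so Ȟ^2 ≅ 0

Ȟ^0 = Z; Ȟ^1 = Z; Ȟ^2 = 0


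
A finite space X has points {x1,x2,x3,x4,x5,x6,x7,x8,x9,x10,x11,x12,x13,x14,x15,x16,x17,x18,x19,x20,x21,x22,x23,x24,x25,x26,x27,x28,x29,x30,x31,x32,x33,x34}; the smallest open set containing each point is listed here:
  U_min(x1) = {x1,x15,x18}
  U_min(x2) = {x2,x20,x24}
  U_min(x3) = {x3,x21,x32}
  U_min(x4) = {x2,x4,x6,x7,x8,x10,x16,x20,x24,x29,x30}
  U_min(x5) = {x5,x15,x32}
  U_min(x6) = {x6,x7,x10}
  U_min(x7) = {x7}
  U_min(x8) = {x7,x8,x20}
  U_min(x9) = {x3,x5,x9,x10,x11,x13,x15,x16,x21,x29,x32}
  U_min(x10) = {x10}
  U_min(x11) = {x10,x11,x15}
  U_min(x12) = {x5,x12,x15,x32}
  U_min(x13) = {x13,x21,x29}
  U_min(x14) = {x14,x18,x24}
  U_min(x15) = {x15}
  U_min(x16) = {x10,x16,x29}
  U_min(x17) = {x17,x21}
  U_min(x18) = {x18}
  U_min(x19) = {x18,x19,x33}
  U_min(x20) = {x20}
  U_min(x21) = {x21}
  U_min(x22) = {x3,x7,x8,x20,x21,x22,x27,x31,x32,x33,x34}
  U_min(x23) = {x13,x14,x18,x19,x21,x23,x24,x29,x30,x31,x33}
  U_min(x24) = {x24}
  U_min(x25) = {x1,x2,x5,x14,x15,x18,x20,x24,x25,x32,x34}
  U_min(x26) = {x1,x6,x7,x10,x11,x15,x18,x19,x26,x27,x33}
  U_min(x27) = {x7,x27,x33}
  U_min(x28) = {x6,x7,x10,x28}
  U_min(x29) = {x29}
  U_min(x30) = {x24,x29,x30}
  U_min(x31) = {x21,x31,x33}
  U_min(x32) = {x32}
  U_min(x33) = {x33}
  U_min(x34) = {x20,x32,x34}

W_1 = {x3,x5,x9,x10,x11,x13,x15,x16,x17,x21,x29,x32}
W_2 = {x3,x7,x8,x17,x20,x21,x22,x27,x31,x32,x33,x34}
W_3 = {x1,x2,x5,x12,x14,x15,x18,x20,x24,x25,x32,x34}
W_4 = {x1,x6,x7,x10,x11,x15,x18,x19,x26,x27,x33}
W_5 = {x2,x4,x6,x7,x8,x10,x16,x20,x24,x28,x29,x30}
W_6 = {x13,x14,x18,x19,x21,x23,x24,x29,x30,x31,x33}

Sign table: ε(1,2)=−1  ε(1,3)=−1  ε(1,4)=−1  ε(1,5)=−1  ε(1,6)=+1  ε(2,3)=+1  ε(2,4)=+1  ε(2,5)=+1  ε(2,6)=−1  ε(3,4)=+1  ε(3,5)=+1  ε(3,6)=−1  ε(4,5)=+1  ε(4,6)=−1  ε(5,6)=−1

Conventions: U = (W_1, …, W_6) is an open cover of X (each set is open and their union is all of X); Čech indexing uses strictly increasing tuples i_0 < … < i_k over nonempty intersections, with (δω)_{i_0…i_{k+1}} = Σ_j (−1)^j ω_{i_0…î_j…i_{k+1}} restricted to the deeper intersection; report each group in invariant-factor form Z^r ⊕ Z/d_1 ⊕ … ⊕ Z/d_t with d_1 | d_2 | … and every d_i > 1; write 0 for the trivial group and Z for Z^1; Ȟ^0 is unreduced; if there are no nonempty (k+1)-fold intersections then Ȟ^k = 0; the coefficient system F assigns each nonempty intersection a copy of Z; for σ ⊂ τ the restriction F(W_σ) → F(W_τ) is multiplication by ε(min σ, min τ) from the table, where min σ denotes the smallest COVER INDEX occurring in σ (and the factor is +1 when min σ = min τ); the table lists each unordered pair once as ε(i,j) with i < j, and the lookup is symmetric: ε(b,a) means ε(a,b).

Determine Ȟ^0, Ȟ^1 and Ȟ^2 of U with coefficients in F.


nerve simplices:
  W12={x3,x17,x21,x32} W13={x5,x15,x32} W14={x10,x11,x15} W15={x10,x16,x29} W16={x13,x21,x29} W23={x20,x32,x34} W24={x7,x27,x33} W25={x7,x8,x20} W26={x21,x31,x33} W34={x1,x15,x18} W35={x2,x20,x24} W36={x14,x18,x24} W45={x6,x7,x10} W46={x18,x19,x33} W56={x24,x29,x30}
  W123={x32} W126={x21} W134={x15} W145={x10} W156={x29} W235={x20} W245={x7} W246={x33} W346={x18} W356={x24}
C dims 6,15,10; δ0: rk 5, SNF 1^5; δ1: rk 10, SNF 1^9·2
degree 0: 6−5−0 = 1 → Ȟ^0 ≅ Z
degree 1: 15−10−5 = 0 → Ȟ^1 ≅ 0
degree 2: 10−0−10 = 0 plus torsion [2] → Ȟ^2 ≅ Z/2

Ȟ^0 = Z; Ȟ^1 = 0; Ȟ^2 = Z/2


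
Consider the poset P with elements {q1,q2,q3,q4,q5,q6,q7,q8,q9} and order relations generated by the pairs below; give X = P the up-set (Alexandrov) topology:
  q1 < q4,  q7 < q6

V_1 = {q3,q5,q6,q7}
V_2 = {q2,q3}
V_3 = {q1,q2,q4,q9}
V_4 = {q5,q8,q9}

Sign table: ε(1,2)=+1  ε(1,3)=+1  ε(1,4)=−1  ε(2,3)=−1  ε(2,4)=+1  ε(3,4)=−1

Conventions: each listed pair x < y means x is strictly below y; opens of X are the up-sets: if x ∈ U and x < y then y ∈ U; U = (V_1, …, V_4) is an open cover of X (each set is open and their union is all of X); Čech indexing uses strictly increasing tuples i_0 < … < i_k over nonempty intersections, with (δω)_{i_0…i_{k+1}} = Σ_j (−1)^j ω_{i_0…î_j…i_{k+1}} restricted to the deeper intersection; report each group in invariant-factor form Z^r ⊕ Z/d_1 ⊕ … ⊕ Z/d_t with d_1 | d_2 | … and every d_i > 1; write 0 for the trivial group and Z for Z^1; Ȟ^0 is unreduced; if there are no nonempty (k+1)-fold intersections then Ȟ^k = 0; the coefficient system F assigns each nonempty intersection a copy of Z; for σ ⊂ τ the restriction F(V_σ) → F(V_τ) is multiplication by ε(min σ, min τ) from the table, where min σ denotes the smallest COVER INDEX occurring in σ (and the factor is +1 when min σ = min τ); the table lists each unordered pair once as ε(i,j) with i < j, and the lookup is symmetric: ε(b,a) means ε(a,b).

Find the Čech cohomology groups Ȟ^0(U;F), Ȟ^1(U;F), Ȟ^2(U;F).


Ȟ^0(U;F) ≅ 0; Ȟ^1(U;F) ≅ Z/2; Ȟ^2(U;F) ≅ 0

nonempty intersections:
  V12={q3} V14={q5} V23={q2} V34={q9}
C dims 4,4; δ0: rk 4, SNF 1^3·2
Ȟ^0: (4−4)−0=0 ⇒ 0
Ȟ^1: (4−0)−4=0 plus torsion [2] ⇒ Z/2
Ȟ^2: (0−0)−0=0 ⇒ 0


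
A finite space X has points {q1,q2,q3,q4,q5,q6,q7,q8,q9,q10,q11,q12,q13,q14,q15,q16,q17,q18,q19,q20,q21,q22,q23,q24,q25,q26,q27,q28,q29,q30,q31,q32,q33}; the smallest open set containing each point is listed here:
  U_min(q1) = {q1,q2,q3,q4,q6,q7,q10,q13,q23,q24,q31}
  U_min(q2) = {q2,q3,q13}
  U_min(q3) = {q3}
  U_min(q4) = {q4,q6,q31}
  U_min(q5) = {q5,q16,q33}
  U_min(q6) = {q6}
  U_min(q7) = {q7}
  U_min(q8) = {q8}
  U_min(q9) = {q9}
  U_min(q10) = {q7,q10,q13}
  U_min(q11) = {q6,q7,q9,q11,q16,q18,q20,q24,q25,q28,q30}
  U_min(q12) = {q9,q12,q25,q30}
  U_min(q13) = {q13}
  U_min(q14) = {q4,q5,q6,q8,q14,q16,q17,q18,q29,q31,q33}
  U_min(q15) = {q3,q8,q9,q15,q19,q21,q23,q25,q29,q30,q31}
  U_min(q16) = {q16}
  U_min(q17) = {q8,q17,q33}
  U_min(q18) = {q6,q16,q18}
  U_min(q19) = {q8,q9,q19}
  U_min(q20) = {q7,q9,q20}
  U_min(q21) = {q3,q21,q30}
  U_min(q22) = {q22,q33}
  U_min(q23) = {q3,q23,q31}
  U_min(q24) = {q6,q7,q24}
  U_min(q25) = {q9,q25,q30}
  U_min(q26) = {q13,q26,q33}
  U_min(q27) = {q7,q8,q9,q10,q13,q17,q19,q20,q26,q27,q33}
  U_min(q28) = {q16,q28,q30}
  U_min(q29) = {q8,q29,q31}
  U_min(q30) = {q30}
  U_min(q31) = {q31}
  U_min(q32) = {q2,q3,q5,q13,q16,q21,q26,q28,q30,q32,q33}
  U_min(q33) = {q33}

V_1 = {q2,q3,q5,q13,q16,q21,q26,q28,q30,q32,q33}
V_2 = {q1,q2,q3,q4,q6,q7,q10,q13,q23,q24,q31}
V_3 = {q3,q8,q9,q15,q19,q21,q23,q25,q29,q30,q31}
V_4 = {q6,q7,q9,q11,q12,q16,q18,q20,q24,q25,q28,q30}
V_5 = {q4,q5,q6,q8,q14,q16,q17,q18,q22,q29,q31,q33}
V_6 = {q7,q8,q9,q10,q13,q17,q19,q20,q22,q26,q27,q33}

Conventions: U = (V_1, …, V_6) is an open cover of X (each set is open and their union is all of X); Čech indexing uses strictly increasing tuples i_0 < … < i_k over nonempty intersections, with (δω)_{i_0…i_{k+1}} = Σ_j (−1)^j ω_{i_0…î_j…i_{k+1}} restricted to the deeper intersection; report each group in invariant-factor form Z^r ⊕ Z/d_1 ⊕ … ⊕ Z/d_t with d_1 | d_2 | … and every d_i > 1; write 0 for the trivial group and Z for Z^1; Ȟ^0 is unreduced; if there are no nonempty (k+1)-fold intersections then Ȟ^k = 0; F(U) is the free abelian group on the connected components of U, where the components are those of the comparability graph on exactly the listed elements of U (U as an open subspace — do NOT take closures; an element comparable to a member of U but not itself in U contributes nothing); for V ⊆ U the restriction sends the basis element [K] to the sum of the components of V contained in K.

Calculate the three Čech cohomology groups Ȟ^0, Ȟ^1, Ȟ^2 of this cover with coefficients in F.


Ȟ^0 ≅ Z,  Ȟ^1 ≅ 0,  Ȟ^2 ≅ Z/2

nerve of the cover:
  V12={q2,q3,q13} V13={q3,q21,q30} V14={q16,q28,q30} V15={q5,q16,q33} V16={q13,q26,q33} V23={q3,q23,q31} V24={q6,q7,q24} V25={q4,q6,q31} V26={q7,q10,q13} V34={q9,q25,q30} V35={q8,q29,q31} V36={q8,q9,q19} V45={q6,q16,q18} V46={q7,q9,q20} V56={q8,q17,q22,q33}
  V123={q3} V126={q13} V134={q30} V145={q16} V156={q33} V235={q31} V245={q6} V246={q7} V346={q9} V356={q8}
components per intersection:
  V1: {q2,q3,q5,q13,q16,q21,q26,q28,q30,q32,q33}
  V2: {q1,q2,q3,q4,q6,q7,q10,q13,q23,q24,q31}
  V3: {q3,q8,q9,q15,q19,q21,q23,q25,q29,q30,q31}
  V4: {q6,q7,q9,q11,q12,q16,q18,q20,q24,q25,q28,q30}
  V5: {q4,q5,q6,q8,q14,q16,q17,q18,q22,q29,q31,q33}
  V6: {q7,q8,q9,q10,q13,q17,q19,q20,q22,q26,q27,q33}
  V12: {q2,q3,q13}
  V13: {q3,q21,q30}
  V14: {q16,q28,q30}
  V15: {q5,q16,q33}
  V16: {q13,q26,q33}
  V23: {q3,q23,q31}
  V24: {q6,q7,q24}
  V25: {q4,q6,q31}
  V26: {q7,q10,q13}
  V34: {q9,q25,q30}
  V35: {q8,q29,q31}
  V36: {q8,q9,q19}
  V45: {q6,q16,q18}
  V46: {q7,q9,q20}
  V56: {q8,q17,q22,q33}
  V123: {q3}
  V126: {q13}
  V134: {q30}
  V145: {q16}
  V156: {q33}
  V235: {q31}
  V245: {q6}
  V246: {q7}
  V346: {q9}
  V356: {q8}
C dims 6,15,10; δ0: rk 5, SNF 1^5; δ1: rk 10, SNF 1^9·2
Ȟ^0 = (6 − 5) − 0 = 1, so Ȟ^0 ≅ Z
Ȟ^1 = (15 − 10) − 5 = 0, so Ȟ^1 ≅ 0
Ȟ^2 = (10 − 0) − 10 = 0 plus torsion [2], so Ȟ^2 ≅ Z/2


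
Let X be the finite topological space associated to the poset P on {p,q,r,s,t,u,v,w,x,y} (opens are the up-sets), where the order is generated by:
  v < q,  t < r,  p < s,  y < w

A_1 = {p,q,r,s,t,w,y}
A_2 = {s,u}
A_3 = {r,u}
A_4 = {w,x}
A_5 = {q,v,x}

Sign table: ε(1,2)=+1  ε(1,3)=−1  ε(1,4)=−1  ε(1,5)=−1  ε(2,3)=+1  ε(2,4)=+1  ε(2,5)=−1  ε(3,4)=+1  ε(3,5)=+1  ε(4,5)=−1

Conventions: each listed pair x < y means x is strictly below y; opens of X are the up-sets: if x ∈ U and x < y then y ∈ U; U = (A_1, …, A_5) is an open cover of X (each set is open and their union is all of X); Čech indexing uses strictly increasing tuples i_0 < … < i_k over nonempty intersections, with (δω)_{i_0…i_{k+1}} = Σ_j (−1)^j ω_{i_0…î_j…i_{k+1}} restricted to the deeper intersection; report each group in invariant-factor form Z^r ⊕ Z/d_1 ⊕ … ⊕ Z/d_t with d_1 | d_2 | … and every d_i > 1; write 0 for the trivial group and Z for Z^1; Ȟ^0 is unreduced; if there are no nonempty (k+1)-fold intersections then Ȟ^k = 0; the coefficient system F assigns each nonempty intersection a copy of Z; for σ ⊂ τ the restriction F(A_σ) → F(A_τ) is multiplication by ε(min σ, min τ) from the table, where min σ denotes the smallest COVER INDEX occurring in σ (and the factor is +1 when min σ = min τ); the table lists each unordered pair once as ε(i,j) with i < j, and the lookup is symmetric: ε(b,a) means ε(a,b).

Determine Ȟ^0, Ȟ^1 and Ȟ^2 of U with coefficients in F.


nerve of the cover:
  A12={s} A13={r} A14={w} A15={q} A23={u} A45={x}
C dims 5,6; δ0: rk 5, SNF 1^4·2
Ȟ^0 = (5 − 5) − 0 = 0, so Ȟ^0 ≅ 0
Ȟ^1 = (6 − 0) − 5 = 1 plus torsion [2], so Ȟ^1 ≅ Z ⊕ Z/2
Ȟ^2 = (0 − 0) − 0 = 0, so Ȟ^2 ≅ 0

Ȟ^0 = 0,  Ȟ^1 = Z ⊕ Z/2,  Ȟ^2 = 0


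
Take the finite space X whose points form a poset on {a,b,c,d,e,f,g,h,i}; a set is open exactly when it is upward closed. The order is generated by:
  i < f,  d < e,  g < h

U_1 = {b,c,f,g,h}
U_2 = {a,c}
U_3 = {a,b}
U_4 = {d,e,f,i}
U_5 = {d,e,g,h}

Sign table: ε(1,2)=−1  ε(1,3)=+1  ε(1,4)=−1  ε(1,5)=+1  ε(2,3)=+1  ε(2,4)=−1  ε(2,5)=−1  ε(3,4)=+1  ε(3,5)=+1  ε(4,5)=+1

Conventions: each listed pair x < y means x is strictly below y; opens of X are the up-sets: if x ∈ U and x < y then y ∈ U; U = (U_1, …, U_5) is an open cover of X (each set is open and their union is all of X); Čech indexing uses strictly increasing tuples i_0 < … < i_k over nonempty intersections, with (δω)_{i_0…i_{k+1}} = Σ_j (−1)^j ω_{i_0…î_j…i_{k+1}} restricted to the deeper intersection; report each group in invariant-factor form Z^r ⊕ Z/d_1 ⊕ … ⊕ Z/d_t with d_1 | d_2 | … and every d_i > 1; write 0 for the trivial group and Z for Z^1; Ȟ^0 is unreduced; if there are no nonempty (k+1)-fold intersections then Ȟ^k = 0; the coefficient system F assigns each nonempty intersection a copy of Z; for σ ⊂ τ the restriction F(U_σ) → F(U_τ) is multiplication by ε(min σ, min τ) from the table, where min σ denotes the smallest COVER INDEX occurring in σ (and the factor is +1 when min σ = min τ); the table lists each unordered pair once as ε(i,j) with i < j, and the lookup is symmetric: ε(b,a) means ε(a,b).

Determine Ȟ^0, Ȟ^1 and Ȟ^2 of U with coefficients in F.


nerve of the cover:
  U12={c} U13={b} U14={f} U15={g,h} U23={a} U45={d,e}
C dims 5,6; δ0: rk 5, SNF 1^4·2
Ȟ^0 = (5 − 5) − 0 = 0, so Ȟ^0 ≅ 0
Ȟ^1 = (6 − 0) − 5 = 1 plus torsion [2], so Ȟ^1 ≅ Z ⊕ Z/2
Ȟ^2 = (0 − 0) − 0 = 0, so Ȟ^2 ≅ 0

Ȟ^0(U;F) ≅ 0, Ȟ^1(U;F) ≅ Z ⊕ Z/2 and Ȟ^2(U;F) ≅ 0


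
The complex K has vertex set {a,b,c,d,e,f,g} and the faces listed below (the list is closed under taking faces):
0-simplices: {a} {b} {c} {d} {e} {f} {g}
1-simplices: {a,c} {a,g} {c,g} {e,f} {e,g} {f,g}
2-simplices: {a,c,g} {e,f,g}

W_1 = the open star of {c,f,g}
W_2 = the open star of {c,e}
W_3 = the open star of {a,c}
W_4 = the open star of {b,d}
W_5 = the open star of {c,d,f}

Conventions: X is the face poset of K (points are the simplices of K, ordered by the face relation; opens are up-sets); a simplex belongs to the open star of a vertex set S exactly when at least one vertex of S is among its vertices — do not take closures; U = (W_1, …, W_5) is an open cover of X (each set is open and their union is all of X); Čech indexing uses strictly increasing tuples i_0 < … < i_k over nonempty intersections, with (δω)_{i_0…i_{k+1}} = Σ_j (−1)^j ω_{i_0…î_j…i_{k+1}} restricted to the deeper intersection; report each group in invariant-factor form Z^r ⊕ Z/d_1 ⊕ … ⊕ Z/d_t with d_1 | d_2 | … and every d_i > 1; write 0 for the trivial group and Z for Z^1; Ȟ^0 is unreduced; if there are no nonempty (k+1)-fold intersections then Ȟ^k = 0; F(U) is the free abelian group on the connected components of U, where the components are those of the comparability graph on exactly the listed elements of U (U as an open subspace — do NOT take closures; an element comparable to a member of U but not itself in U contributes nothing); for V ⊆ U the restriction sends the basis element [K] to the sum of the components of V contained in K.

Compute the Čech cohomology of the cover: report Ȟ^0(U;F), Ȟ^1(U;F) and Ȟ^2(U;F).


Ȟ^0(U;F) ≅ Z^3,  Ȟ^1(U;F) ≅ 0,  Ȟ^2(U;F) ≅ 0

nerve of the cover:
  W1={{c},{f},{g},{a,c},{a,g},{c,g},{e,f},{e,g},{f,g},{a,c,g},{e,f,g}} W2={{c},{e},{a,c},{c,g},{e,f},{e,g},{a,c,g},{e,f,g}} W3={{a},{c},{a,c},{a,g},{c,g},{a,c,g}} W4={{b},{d}} W5={{c},{d},{f},{a,c},{c,g},{e,f},{f,g},{a,c,g},{e,f,g}}
  W12={{c},{a,c},{c,g},{e,f},{e,g},{a,c,g},{e,f,g}} W13={{c},{a,c},{a,g},{c,g},{a,c,g}} W15={{c},{f},{a,c},{c,g},{e,f},{f,g},{a,c,g},{e,f,g}} W23={{c},{a,c},{c,g},{a,c,g}} W25={{c},{a,c},{c,g},{e,f},{a,c,g},{e,f,g}} W35={{c},{a,c},{c,g},{a,c,g}} W45={{d}}
  W123={{c},{a,c},{c,g},{a,c,g}} W125={{c},{a,c},{c,g},{e,f},{a,c,g},{e,f,g}} W135={{c},{a,c},{c,g},{a,c,g}} W235={{c},{a,c},{c,g},{a,c,g}}
  W1235={{c},{a,c},{c,g},{a,c,g}}
components per intersection:
  W1: {{c},{f},{g},{a,c},{a,g},{c,g},{e,f},{e,g},{f,g},{a,c,g},{e,f,g}}
  W2: {{c},{a,c},{c,g},{a,c,g}} {{e},{e,f},{e,g},{e,f,g}}
  W3: {{a},{c},{a,c},{a,g},{c,g},{a,c,g}}
  W4: {{b}} {{d}}
  W5: {{c},{a,c},{c,g},{a,c,g}} {{d}} {{f},{e,f},{f,g},{e,f,g}}
  W12: {{c},{a,c},{c,g},{a,c,g}} {{e,f},{e,g},{e,f,g}}
  W13: {{c},{a,c},{a,g},{c,g},{a,c,g}}
  W15: {{c},{a,c},{c,g},{a,c,g}} {{f},{e,f},{f,g},{e,f,g}}
  W23: {{c},{a,c},{c,g},{a,c,g}}
  W25: {{c},{a,c},{c,g},{a,c,g}} {{e,f},{e,f,g}}
  W35: {{c},{a,c},{c,g},{a,c,g}}
  W45: {{d}}
  W123: {{c},{a,c},{c,g},{a,c,g}}
  W125: {{c},{a,c},{c,g},{a,c,g}} {{e,f},{e,f,g}}
  W135: {{c},{a,c},{c,g},{a,c,g}}
  W235: {{c},{a,c},{c,g},{a,c,g}}
  W1235: {{c},{a,c},{c,g},{a,c,g}}
C dims 9,10,5,1; δ0: rk 6, SNF 1^6; δ1: rk 4, SNF 1^4; δ2: rk 1, SNF 1^1
Ȟ^0 = (9 − 6) − 0 = 3, so Ȟ^0 ≅ Z^3
Ȟ^1 = (10 − 4) − 6 = 0, so Ȟ^1 ≅ 0
Ȟ^2 = (5 − 1) − 4 = 0, so Ȟ^2 ≅ 0


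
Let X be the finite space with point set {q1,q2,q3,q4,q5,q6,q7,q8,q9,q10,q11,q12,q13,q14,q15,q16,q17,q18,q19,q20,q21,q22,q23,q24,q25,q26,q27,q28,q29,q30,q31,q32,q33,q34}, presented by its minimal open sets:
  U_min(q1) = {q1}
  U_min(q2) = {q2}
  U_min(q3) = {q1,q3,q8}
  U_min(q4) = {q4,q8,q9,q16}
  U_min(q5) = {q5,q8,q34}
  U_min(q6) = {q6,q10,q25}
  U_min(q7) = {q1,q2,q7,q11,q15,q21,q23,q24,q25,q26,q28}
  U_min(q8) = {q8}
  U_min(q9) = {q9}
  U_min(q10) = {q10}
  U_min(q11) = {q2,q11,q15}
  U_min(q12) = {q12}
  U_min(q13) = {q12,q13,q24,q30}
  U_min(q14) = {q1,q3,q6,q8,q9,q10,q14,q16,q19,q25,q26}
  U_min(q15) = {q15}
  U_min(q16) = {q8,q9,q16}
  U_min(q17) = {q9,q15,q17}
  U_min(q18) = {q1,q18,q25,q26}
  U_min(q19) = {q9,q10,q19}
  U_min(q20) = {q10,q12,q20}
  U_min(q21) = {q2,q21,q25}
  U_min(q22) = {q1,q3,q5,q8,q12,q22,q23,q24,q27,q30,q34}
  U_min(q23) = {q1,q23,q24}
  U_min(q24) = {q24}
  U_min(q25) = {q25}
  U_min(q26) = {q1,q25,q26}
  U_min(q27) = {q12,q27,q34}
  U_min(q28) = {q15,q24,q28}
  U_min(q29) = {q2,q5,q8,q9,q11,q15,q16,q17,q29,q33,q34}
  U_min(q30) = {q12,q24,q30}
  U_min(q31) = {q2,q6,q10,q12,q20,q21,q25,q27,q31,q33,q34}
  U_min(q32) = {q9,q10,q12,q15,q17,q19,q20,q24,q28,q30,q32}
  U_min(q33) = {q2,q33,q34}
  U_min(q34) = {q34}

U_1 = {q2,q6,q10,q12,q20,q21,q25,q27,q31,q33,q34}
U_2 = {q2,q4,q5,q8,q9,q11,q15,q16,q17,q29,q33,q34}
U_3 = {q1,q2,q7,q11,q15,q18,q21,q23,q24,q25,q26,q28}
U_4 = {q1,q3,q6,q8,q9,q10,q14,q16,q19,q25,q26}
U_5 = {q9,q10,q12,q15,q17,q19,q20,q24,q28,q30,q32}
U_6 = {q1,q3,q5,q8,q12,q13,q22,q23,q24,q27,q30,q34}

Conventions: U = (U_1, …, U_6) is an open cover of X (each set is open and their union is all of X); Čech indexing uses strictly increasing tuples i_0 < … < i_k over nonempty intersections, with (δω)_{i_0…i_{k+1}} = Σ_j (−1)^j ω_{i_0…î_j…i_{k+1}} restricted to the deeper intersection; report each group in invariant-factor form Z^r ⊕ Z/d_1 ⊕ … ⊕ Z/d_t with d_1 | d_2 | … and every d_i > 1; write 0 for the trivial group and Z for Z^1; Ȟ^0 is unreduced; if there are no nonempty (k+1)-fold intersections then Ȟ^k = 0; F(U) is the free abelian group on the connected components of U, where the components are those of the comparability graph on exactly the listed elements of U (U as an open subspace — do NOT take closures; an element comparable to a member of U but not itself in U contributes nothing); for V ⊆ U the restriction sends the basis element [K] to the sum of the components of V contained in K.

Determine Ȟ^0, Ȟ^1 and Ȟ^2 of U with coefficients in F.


nerve simplices:
  U12={q2,q33,q34} U13={q2,q21,q25} U14={q6,q10,q25} U15={q10,q12,q20} U16={q12,q27,q34} U23={q2,q11,q15} U24={q8,q9,q16} U25={q9,q15,q17} U26={q5,q8,q34} U34={q1,q25,q26} U35={q15,q24,q28} U36={q1,q23,q24} U45={q9,q10,q19} U46={q1,q3,q8} U56={q12,q24,q30}
  U123={q2} U126={q34} U134={q25} U145={q10} U156={q12} U235={q15} U245={q9} U246={q8} U346={q1} U356={q24}
components per intersection:
  U1: {q2,q6,q10,q12,q20,q21,q25,q27,q31,q33,q34}
  U2: {q2,q4,q5,q8,q9,q11,q15,q16,q17,q29,q33,q34}
  U3: {q1,q2,q7,q11,q15,q18,q21,q23,q24,q25,q26,q28}
  U4: {q1,q3,q6,q8,q9,q10,q14,q16,q19,q25,q26}
  U5: {q9,q10,q12,q15,q17,q19,q20,q24,q28,q30,q32}
  U6: {q1,q3,q5,q8,q12,q13,q22,q23,q24,q27,q30,q34}
  U12: {q2,q33,q34}
  U13: {q2,q21,q25}
  U14: {q6,q10,q25}
  U15: {q10,q12,q20}
  U16: {q12,q27,q34}
  U23: {q2,q11,q15}
  U24: {q8,q9,q16}
  U25: {q9,q15,q17}
  U26: {q5,q8,q34}
  U34: {q1,q25,q26}
  U35: {q15,q24,q28}
  U36: {q1,q23,q24}
  U45: {q9,q10,q19}
  U46: {q1,q3,q8}
  U56: {q12,q24,q30}
  U123: {q2}
  U126: {q34}
  U134: {q25}
  U145: {q10}
  U156: {q12}
  U235: {q15}
  U245: {q9}
  U246: {q8}
  U346: {q1}
  U356: {q24}
C dims 6,15,10; δ0: rk 5, SNF 1^5; δ1: rk 10, SNF 1^9·2
degree 0: 6−5−0 = 1 → Ȟ^0 ≅ Z
degree 1: 15−10−5 = 0 → Ȟ^1 ≅ 0
degree 2: 10−0−10 = 0 plus torsion [2] → Ȟ^2 ≅ Z/2

Ȟ^0 ≅ Z, Ȟ^1 ≅ 0, Ȟ^2 ≅ Z/2
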